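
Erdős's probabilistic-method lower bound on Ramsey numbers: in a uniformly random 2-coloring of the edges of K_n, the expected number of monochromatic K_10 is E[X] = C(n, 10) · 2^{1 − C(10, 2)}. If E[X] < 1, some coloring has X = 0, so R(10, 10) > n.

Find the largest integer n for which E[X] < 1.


We need C(n, 10) · 2^{1 − 45} < 1, i.e. C(n, 10) < 2^{45 − 1} = 17592186044416.
Check values of n near the boundary:
  n = 95: C(95, 10) = 10104934117421; 10104934117421 < 17592186044416? YES
  n = 96: C(96, 10) = 11279926456656; 11279926456656 < 17592186044416? YES
  n = 97: C(97, 10) = 12576469727536; 12576469727536 < 17592186044416? YES
  n = 98: C(98, 10) = 14005614014756; 14005614014756 < 17592186044416? YES
  n = 99: C(99, 10) = 15579278510796; 15579278510796 < 17592186044416? YES
  n = 100: C(100, 10) = 17310309456440; 17310309456440 < 17592186044416? YES
  n = 101: C(101, 10) = 19212541264840; 19212541264840 < 17592186044416? NO
The largest n with C(n, 10) < 17592186044416 is n = 100 (where E[X] = 2163788682055/2199023255552 ≈ 0.9839772). Hence R(10, 10) > 100, i.e. R(10, 10) ≥ 101.

Largest n = 100; hence R(10, 10) > 100.


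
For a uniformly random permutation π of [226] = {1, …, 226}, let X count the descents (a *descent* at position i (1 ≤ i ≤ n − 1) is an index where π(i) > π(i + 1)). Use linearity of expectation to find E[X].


Write X = Σ X_I over i = 1, …, 225, with X_I the indicator of one descent.
There are 225 indicators.
For each fixed i, the pair (π(i), π(i+1)) is a uniformly random ordered pair of distinct values from {1, …, 226}; by symmetry P[π(i) > π(i+1)] = 1/2.
By linearity: E[X] = 225 · (1/2) = (226 − 1) · (1/2) = 225/2 ≈ 112.500.

E[X] = 225/2 = 112.500.


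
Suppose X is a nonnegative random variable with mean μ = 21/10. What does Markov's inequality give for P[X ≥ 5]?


μ = E[X] = 21/10, a = 5.
Markov: P[X ≥ 5] ≤ μ/a = (21/10)/5 = 21/50.
Numerically: ≈ 0.420000.
(Since a = 5 > μ = 2.100000, the bound 21/50 is < 1 and informative.)

P[X ≥ 5] ≤ 21/50 ≈ 0.420000.


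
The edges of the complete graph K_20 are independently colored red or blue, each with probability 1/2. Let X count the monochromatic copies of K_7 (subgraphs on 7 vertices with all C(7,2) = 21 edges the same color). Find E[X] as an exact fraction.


Let X = Σ_S X_S over the C(20, 7) = 77520 subsets S of size 7, where X_S = 1 if the K_7 on S is monochromatic.
For a fixed S, the K_7 on S has C(7, 2) = 21 edges. P[all 21 edges red] = (1/2)^21, and likewise for blue, so P[monochromatic] = 2·(1/2)^21 = 2^{1 − 21} = 1/1048576.
By linearity: E[X] = C(20, 7) · 2^{1 − 21} = 77520 · 1/1048576 = 4845/65536.
Numerically: E[X] ≈ 0.0739.

E[X] = C(20,7)·2^(1−C(7,2)) = 4845/65536 ≈ 0.0739.


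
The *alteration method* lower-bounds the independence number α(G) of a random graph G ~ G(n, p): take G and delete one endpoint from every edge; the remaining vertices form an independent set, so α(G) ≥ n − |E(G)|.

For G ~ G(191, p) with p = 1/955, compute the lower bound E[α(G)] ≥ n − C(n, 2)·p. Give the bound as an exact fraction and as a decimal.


E[|E(G)|] = C(191, 2)·p = 18145 · (1/955) = 19.
E[α(G)] ≥ n − E[|E(G)|] = 191 − 19 = 172.
Numerically: ≈ 172.00000.
(This is only a lower bound; the true E[α(G)] may be larger.)

E[α(G)] ≥ 172 ≈ 172.00000.


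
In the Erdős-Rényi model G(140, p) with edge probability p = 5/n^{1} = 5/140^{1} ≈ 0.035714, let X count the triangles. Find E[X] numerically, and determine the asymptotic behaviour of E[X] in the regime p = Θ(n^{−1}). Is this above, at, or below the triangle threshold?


Number of potential triangles: C(140, 3) = 447580.
Each occurs with probability p³ ≈ (0.035714)³ ≈ 4.5553936e-05.
By linearity: E[X] = C(140, 3)·p³ ≈ 447580 · 4.5553936e-05 ≈ 20.38903.
Here α = 1, so p = 5/n is exactly at the triangle threshold p ~ 1/n. Asymptotically E[X] → c³/6 = 5³/6 = 125/6 ≈ 20.83333, a bounded constant. In this regime the triangle count is asymptotically Poisson(c³/6).

E[X] ≈ 20.38903; in regime p = Θ(1/n^{1}) E[X] stays bounded (at the triangle threshold p ~ 1/n).


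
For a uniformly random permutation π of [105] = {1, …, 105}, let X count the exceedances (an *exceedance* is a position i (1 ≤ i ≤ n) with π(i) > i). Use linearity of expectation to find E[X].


Write X = Σ_{i=1}^{105} X_i, where X_i = 1_{π(i) > i}.
For each fixed i, π(i) is uniform over {1, …, 105} (marginal of a uniform permutation), so P[π(i) > i] = (n − i)/n. Summing: Σ_{i=1}^{105} (n − i)/n = (0 + 1 + … + 104)/105 = 105(105 − 1)/(2·105) = (105 − 1)/2.
Hence E[X] = Σ_{i=1}^{105} (105 − i)/105 = 52 ≈ 52.000000.

E[X] = 52 = 52.000000.


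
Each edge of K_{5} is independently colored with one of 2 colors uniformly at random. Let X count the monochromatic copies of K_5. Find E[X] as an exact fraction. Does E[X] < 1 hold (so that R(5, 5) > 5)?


E[X] = C(5, 5) · 2^{1 − 10} = 1 · 2^{−9} = 1/512.
As a reduced fraction: E[X] = 1/512 ≈ 0.00195.
Is E[X] < 1? YES.
Since E[X] < 1, there exists a 2-coloring of K_{5} with no monochromatic K_5; hence R(5, 5) > 5.

E[X] = 1/512 ≈ 0.00195; E[X] < 1, so R(5, 5) > 5.


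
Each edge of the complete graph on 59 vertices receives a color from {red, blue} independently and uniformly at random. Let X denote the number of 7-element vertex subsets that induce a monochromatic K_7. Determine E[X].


Let X = Σ_S X_S over the C(59, 7) = 341149446 subsets S of size 7, where X_S = 1 if the K_7 on S is monochromatic.
For a fixed S, the K_7 on S has C(7, 2) = 21 edges. P[all 21 edges red] = (1/2)^21, and likewise for blue, so P[monochromatic] = 2·(1/2)^21 = 2^{1 − 21} = 1/1048576.
By linearity of expectation: E[X] = C(59, 7) · 2^{1 − 21} = 341149446 · 1/1048576 = 170574723/524288.
Numerically: E[X] ≈ 325.345465.

E[X] = C(59,7)·2^(1−C(7,2)) = 170574723/524288 ≈ 325.345465.


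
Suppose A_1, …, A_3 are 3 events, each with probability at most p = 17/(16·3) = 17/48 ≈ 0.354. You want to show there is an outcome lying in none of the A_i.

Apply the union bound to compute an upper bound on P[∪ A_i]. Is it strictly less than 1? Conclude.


Union bound: P[∪_{i=1}^{3} A_i] ≤ Σ_i P[A_i] ≤ 3·p = 3·(17/48) = 17/16.
Numerically: 17/16 ≈ 1.062.
Is 17/16 < 1? NO.
Since the bound 17/16 is ≥ 1, the union bound is uninformative here; it does NOT by itself certify existence.

3·p = 17/16 ≈ 1.062; existence NOT certified by the union bound.


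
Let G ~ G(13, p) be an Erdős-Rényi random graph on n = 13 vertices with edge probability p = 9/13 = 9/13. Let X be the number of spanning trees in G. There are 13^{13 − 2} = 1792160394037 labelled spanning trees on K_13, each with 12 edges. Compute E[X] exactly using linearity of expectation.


K_13 has 13^{13 − 2} = 1792160394037 labelled spanning trees.
For each such spanning tree H, let X_H = 1 if all 12 edges of H are present in G. Then P[X_H = 1] = p^{12} = (9/13)^{12} = 282429536481/23298085122481.
By linearity of expectation: E[X] = Σ_H E[X_H] = 1792160394037 · p^{12} = 1792160394037 · 282429536481/23298085122481 = 282429536481/13.
Numerically: E[X] ≈ 2.173e+10.

E[X] = 1792160394037 · (9/13)^{12} = 282429536481/13 ≈ 2.173e+10.


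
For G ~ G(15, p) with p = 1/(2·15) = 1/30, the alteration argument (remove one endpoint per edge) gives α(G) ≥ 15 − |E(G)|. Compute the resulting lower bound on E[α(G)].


E[|E(G)|] = C(15, 2)·p = 105 · (1/30) = 7/2.
E[α(G)] ≥ n − E[|E(G)|] = 15 − 7/2 = 23/2.
Numerically: ≈ 11.5000.
(This is only a lower bound; the true E[α(G)] may be larger.)

E[α(G)] ≥ 23/2 ≈ 11.5000.


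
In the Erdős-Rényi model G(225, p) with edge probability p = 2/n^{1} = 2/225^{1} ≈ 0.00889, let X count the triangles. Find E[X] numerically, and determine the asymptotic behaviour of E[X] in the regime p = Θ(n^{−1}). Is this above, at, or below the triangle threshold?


Number of potential triangles: C(225, 3) = 1873200.
Each occurs with probability p³ ≈ (0.00889)³ ≈ 7.02332e-07.
By linearity: E[X] = C(225, 3)·p³ ≈ 1873200 · 7.02332e-07 ≈ 1.316.
Here α = 1, so p = 2/n is exactly at the triangle threshold p ~ 1/n. Asymptotically E[X] → c³/6 = 2³/6 = 4/3 ≈ 1.333, a bounded constant. In this regime the triangle count is asymptotically Poisson(c³/6).

E[X] ≈ 1.316; in regime p = Θ(1/n^{1}) E[X] stays bounded (at the triangle threshold p ~ 1/n).


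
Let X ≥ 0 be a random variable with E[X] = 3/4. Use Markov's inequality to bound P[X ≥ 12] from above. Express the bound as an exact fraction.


μ = E[X] = 3/4, a = 12.
Markov: P[X ≥ 12] ≤ μ/a = (3/4)/12 = 1/16.
Numerically: ≈ 0.062.
(Since a = 12 > μ = 0.750, the bound 1/16 is < 1 and informative.)

P[X ≥ 12] ≤ 1/16 ≈ 0.062.


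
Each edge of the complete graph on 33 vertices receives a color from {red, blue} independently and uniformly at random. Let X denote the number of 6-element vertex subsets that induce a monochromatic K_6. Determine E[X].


Let X = Σ_S X_S over the C(33, 6) = 1107568 subsets S of size 6, where X_S = 1 if the K_6 on S is monochromatic.
For a fixed S, the K_6 on S has C(6, 2) = 15 edges. P[all 15 edges red] = (1/2)^15, and likewise for blue, so P[monochromatic] = 2·(1/2)^15 = 2^{1 − 15} = 1/16384.
By linearity of expectation: E[X] = C(33, 6) · 2^{1 − 15} = 1107568 · 1/16384 = 69223/1024.
Numerically: E[X] ≈ 67.600586.

E[X] = C(33,6)·2^(1−C(6,2)) = 69223/1024 ≈ 67.600586.


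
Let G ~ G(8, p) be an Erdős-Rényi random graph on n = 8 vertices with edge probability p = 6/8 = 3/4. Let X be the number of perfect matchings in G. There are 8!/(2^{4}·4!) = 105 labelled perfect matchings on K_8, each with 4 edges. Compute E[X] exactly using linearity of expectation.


K_8 has 8!/(2^{4}·4!) = 105 labelled perfect matchings.
For each such perfect matching H, let X_H = 1 if all 4 edges of H are present in G. Then P[X_H = 1] = p^{4} = (3/4)^{4} = 81/256.
By linearity: E[X] = Σ_H E[X_H] = 105 · p^{4} = 105 · 81/256 = 8505/256.
Numerically: E[X] ≈ 33.22.

E[X] = 105 · (3/4)^{4} = 8505/256 ≈ 33.22.


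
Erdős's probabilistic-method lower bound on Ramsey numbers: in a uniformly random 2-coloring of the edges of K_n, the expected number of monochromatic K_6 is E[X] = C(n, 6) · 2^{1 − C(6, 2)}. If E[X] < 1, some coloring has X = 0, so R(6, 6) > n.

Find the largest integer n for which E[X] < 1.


We need C(n, 6) · 2^{1 − 15} < 1, i.e. C(n, 6) < 2^{15 − 1} = 16384.
Check values of n near the boundary:
  n = 12: C(12, 6) = 924; 924 < 16384? YES
  n = 13: C(13, 6) = 1716; 1716 < 16384? YES
  n = 14: C(14, 6) = 3003; 3003 < 16384? YES
  n = 15: C(15, 6) = 5005; 5005 < 16384? YES
  n = 16: C(16, 6) = 8008; 8008 < 16384? YES
  n = 17: C(17, 6) = 12376; 12376 < 16384? YES
  n = 18: C(18, 6) = 18564; 18564 < 16384? NO
  n = 19: C(19, 6) = 27132; 27132 < 16384? NO
The largest n with C(n, 6) < 16384 is n = 17 (where E[X] = 1547/2048 ≈ 0.755371). Hence R(6, 6) > 17, i.e. R(6, 6) ≥ 18.

Largest n = 17; hence R(6, 6) > 17.


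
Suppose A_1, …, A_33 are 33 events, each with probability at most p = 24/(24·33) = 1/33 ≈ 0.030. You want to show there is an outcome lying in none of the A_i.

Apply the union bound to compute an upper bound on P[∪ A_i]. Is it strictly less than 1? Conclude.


Union bound: P[∪_{i=1}^{33} A_i] ≤ Σ_i P[A_i] ≤ 33·p = 33·(1/33) = 1.
Numerically: 1 ≈ 1.000.
Is 1 < 1? NO.
Since the bound 1 is ≥ 1, the union bound is uninformative here; it does NOT by itself certify existence.

33·p = 1 ≈ 1.000; existence NOT certified by the union bound.


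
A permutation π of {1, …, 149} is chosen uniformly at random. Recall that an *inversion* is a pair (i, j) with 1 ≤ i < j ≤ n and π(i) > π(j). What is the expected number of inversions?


Write X = Σ X_I over the C(149, 2) = 11026 pairs i < j, with X_I the indicator of one inversion.
There are 11026 indicators.
For each fixed pair i < j, the values π(i) and π(j) are two distinct elements of {1, …, 149} in uniformly random order; by symmetry P[π(i) > π(j)] = 1/2.
By linearity: E[X] = 11026 · (1/2) = C(149, 2) · (1/2) = 11026/2 = 5513 ≈ 5513.0000.

E[X] = 5513 = 5513.0000.


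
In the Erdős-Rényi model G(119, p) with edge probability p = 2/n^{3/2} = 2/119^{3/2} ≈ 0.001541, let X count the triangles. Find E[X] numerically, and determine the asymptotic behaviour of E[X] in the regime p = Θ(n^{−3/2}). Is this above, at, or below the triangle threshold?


Number of potential triangles: C(119, 3) = 273819.
Each occurs with probability p³ ≈ (0.001541)³ ≈ 3.657031e-09.
By linearity: E[X] = C(119, 3)·p³ ≈ 273819 · 3.657031e-09 ≈ 0.0010.
Since α = 3/2 > 1, p = c/n^{3/2} = o(1/n) is below the triangle threshold p ~ 1/n. Asymptotically E[X] ~ (c³/6)·n^{3(1−α)} = (2³/6)·n^{-1.5} → 0, so by Markov's inequality G has no triangles w.h.p.

E[X] ≈ 0.0010; in regime p = Θ(1/n^{3/2}) E[X] tends to 0 (below the triangle threshold p ~ 1/n).


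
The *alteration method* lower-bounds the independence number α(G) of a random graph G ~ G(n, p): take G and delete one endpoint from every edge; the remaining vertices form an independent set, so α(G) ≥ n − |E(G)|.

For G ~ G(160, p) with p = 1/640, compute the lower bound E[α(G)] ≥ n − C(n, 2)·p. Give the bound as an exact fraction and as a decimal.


E[|E(G)|] = C(160, 2)·p = 12720 · (1/640) = 159/8.
E[α(G)] ≥ n − E[|E(G)|] = 160 − 159/8 = 1121/8.
Numerically: ≈ 140.125.
(This is only a lower bound; the true E[α(G)] may be larger.)

E[α(G)] ≥ 1121/8 ≈ 140.125.


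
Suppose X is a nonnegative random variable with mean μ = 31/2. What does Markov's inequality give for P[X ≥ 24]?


μ = E[X] = 31/2, a = 24.
Markov: P[X ≥ 24] ≤ μ/a = (31/2)/24 = 31/48.
Numerically: ≈ 0.64583.
(Since a = 24 > μ = 15.50000, the bound 31/48 is < 1 and informative.)

P[X ≥ 24] ≤ 31/48 ≈ 0.64583.


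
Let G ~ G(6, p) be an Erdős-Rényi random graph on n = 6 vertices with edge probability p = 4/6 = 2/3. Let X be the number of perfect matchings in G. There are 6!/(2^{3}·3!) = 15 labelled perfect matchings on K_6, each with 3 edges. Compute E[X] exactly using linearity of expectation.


K_6 has 6!/(2^{3}·3!) = 15 labelled perfect matchings.
For each such perfect matching H, let X_H = 1 if all 3 edges of H are present in G. Then P[X_H = 1] = p^{3} = (2/3)^{3} = 8/27.
By linearity: E[X] = Σ_H E[X_H] = 15 · p^{3} = 15 · 8/27 = 40/9.
Numerically: E[X] ≈ 4.44444.

E[X] = 15 · (2/3)^{3} = 40/9 ≈ 4.44444.


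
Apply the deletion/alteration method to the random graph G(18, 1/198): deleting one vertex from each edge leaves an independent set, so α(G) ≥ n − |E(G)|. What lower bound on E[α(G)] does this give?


E[|E(G)|] = C(18, 2)·p = 153 · (1/198) = 17/22.
E[α(G)] ≥ n − E[|E(G)|] = 18 − 17/22 = 379/22.
Numerically: ≈ 17.227273.
(This is only a lower bound; the true E[α(G)] may be larger.)

E[α(G)] ≥ 379/22 ≈ 17.227273.


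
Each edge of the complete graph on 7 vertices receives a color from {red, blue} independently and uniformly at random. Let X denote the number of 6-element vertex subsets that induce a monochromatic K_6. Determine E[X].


Let X = Σ_S X_S over the C(7, 6) = 7 subsets S of size 6, where X_S = 1 if the K_6 on S is monochromatic.
For a fixed S, the K_6 on S has C(6, 2) = 15 edges. P[all 15 edges red] = (1/2)^15, and likewise for blue, so P[monochromatic] = 2·(1/2)^15 = 2^{1 − 15} = 1/16384.
By linearity of expectation: E[X] = C(7, 6) · 2^{1 − 15} = 7 · 1/16384 = 7/16384.
Numerically: E[X] ≈ 0.00043.

E[X] = C(7,6)·2^(1−C(6,2)) = 7/16384 ≈ 0.00043.


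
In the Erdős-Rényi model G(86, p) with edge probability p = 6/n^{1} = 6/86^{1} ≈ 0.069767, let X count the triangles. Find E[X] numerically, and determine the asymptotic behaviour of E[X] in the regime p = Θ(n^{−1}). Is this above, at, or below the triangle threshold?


Number of potential triangles: C(86, 3) = 102340.
Each occurs with probability p³ ≈ (0.069767)³ ≈ 3.3959274e-04.
By linearity: E[X] = C(86, 3)·p³ ≈ 102340 · 3.3959274e-04 ≈ 34.75392.
Here α = 1, so p = 6/n is exactly at the triangle threshold p ~ 1/n. Asymptotically E[X] → c³/6 = 6³/6 = 36 ≈ 36.00000, a bounded constant. In this regime the triangle count is asymptotically Poisson(c³/6).

E[X] ≈ 34.75392; in regime p = Θ(1/n^{1}) E[X] stays bounded (at the triangle threshold p ~ 1/n).


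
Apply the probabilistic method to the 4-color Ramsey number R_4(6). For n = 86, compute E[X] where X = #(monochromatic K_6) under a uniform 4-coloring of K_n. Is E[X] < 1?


E[X] = C(86, 6) · 4^{1 − 15} = 470155077 · 4^{−14} = 470155077/268435456.
As a reduced fraction: E[X] = 470155077/268435456 ≈ 1.7515.
Is E[X] < 1? NO.
Since E[X] ≥ 1, the first-moment bound is inconclusive at n = 86; it does NOT by itself certify R_4(6) > 86.

E[X] = 470155077/268435456 ≈ 1.7515; E[X] ≥ 1; first-moment method inconclusive here.


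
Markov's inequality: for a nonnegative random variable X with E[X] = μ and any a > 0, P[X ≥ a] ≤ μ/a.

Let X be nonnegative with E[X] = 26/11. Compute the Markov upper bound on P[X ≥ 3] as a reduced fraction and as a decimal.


μ = E[X] = 26/11, a = 3.
Markov: P[X ≥ 3] ≤ μ/a = (26/11)/3 = 26/33.
Numerically: ≈ 0.78788.
(Since a = 3 > μ = 2.36364, the bound 26/33 is < 1 and informative.)

P[X ≥ 3] ≤ 26/33 ≈ 0.78788.


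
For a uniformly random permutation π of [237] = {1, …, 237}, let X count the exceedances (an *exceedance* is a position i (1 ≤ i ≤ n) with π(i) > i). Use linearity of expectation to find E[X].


Write X = Σ_{i=1}^{237} X_i, where X_i = 1_{π(i) > i}.
For each fixed i, π(i) is uniform over {1, …, 237} (marginal of a uniform permutation), so P[π(i) > i] = (n − i)/n. Summing: Σ_{i=1}^{237} (n − i)/n = (0 + 1 + … + 236)/237 = 237(237 − 1)/(2·237) = (237 − 1)/2.
Hence E[X] = Σ_{i=1}^{237} (237 − i)/237 = 118 ≈ 118.000.

E[X] = 118 = 118.000.


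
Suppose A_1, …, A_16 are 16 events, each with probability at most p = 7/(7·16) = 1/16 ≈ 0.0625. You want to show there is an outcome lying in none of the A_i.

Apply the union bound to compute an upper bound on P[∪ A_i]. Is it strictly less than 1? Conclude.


Union bound: P[∪_{i=1}^{16} A_i] ≤ Σ_i P[A_i] ≤ 16·p = 16·(1/16) = 1.
Numerically: 1 ≈ 1.0000.
Is 1 < 1? NO.
Since the bound 1 is ≥ 1, the union bound is uninformative here; it does NOT by itself certify existence.

16·p = 1 ≈ 1.0000; existence NOT certified by the union bound.


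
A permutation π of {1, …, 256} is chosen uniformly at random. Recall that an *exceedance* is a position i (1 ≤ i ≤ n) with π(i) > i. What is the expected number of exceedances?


Write X = Σ_{i=1}^{256} X_i, where X_i = 1_{π(i) > i}.
For each fixed i, π(i) is uniform over {1, …, 256} (marginal of a uniform permutation), so P[π(i) > i] = (n − i)/n. Summing: Σ_{i=1}^{256} (n − i)/n = (0 + 1 + … + 255)/256 = 256(256 − 1)/(2·256) = (256 − 1)/2.
Hence E[X] = Σ_{i=1}^{256} (256 − i)/256 = 255/2 ≈ 127.500000.

E[X] = 255/2 = 127.500000.


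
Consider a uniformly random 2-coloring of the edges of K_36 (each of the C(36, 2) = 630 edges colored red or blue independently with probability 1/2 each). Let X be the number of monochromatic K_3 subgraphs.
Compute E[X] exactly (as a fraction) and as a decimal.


Let X = Σ_S X_S over the C(36, 3) = 7140 subsets S of size 3, where X_S = 1 if the K_3 on S is monochromatic.
For a fixed S, the K_3 on S has C(3, 2) = 3 edges. P[all 3 edges red] = (1/2)^3, and likewise for blue, so P[monochromatic] = 2·(1/2)^3 = 2^{1 − 3} = 1/4.
By linearity of expectation: E[X] = C(36, 3) · 2^{1 − 3} = 7140 · 1/4 = 1785.
Numerically: E[X] ≈ 1785.000000.

E[X] = C(36,3)·2^(1−C(3,2)) = 1785 ≈ 1785.000000.


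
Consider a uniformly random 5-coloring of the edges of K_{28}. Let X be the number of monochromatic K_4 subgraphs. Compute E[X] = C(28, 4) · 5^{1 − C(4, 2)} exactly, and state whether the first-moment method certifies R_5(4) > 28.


E[X] = C(28, 4) · 5^{1 − 6} = 20475 · 5^{−5} = 20475/3125.
As a reduced fraction: E[X] = 819/125 ≈ 6.5520.
Is E[X] < 1? NO.
Since E[X] ≥ 1, the first-moment bound is inconclusive at n = 28; it does NOT by itself certify R_5(4) > 28.

E[X] = 819/125 ≈ 6.5520; E[X] ≥ 1; first-moment method inconclusive here.


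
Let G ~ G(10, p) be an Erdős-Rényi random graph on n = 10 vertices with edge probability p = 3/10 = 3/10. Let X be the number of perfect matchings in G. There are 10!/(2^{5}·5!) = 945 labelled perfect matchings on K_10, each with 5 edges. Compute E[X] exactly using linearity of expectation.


K_10 has 10!/(2^{5}·5!) = 945 labelled perfect matchings.
For each such perfect matching H, let X_H = 1 if all 5 edges of H are present in G. Then P[X_H = 1] = p^{5} = (3/10)^{5} = 243/100000.
By linearity of expectation: E[X] = Σ_H E[X_H] = 945 · p^{5} = 945 · 243/100000 = 45927/20000.
Numerically: E[X] ≈ 2.29635.

E[X] = 945 · (3/10)^{5} = 45927/20000 ≈ 2.29635.


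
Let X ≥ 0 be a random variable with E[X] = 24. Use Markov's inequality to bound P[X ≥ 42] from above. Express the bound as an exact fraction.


μ = E[X] = 24, a = 42.
Markov: P[X ≥ 42] ≤ μ/a = (24)/42 = 4/7.
Numerically: ≈ 0.5714.
(Since a = 42 > μ = 24.0000, the bound 4/7 is < 1 and informative.)

P[X ≥ 42] ≤ 4/7 ≈ 0.5714.


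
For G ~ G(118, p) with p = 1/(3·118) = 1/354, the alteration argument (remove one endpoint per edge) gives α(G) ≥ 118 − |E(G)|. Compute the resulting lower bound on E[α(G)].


E[|E(G)|] = C(118, 2)·p = 6903 · (1/354) = 39/2.
E[α(G)] ≥ n − E[|E(G)|] = 118 − 39/2 = 197/2.
Numerically: ≈ 98.500.
(This is only a lower bound; the true E[α(G)] may be larger.)

E[α(G)] ≥ 197/2 ≈ 98.500.


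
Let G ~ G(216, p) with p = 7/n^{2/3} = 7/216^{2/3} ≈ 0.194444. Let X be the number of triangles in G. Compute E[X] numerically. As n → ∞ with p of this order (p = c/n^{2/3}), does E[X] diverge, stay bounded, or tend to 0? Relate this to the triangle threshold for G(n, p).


Number of potential triangles: C(216, 3) = 1656360.
Each occurs with probability p³ ≈ (0.194444)³ ≈ 7.35168038e-03.
By linearity: E[X] = C(216, 3)·p³ ≈ 1656360 · 7.35168038e-03 ≈ 12177.029321.
Since α = 2/3 < 1, p = c/n^{2/3} ≫ 1/n is above the triangle threshold p ~ 1/n. Asymptotically E[X] ~ (c³/6)·n^{3(1−α)} = (7³/6)·n^{1} → ∞; triangles are abundant w.h.p.

E[X] ≈ 12177.029321; in regime p = Θ(1/n^{2/3}) E[X] diverges (above the triangle threshold p ~ 1/n).


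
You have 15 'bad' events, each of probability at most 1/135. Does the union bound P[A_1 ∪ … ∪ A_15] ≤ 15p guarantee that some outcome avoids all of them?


Union bound: P[∪_{i=1}^{15} A_i] ≤ Σ_i P[A_i] ≤ 15·p = 15·(1/135) = 1/9.
Numerically: 1/9 ≈ 0.1111111.
Is 1/9 < 1? YES.
Since P[∪ A_i] ≤ 1/9 < 1, the complement has P[∩ A_i^c] ≥ 1 − 1/9 = 8/9 > 0, so some outcome avoids every A_i.

15·p = 1/9 ≈ 0.1111111; existence CERTIFIED by the union bound.


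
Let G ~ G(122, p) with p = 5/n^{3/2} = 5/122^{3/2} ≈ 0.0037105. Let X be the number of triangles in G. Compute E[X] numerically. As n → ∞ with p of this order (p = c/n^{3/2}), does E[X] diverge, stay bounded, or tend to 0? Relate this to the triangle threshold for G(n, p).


Number of potential triangles: C(122, 3) = 295240.
Each occurs with probability p³ ≈ (0.0037105)³ ≈ 5.1084691e-08.
By linearity: E[X] = C(122, 3)·p³ ≈ 295240 · 5.1084691e-08 ≈ 0.01508.
Since α = 3/2 > 1, p = c/n^{3/2} = o(1/n) is below the triangle threshold p ~ 1/n. Asymptotically E[X] ~ (c³/6)·n^{3(1−α)} = (5³/6)·n^{-1.5} → 0, so by Markov's inequality G has no triangles w.h.p.

E[X] ≈ 0.01508; in regime p = Θ(1/n^{3/2}) E[X] tends to 0 (below the triangle threshold p ~ 1/n).


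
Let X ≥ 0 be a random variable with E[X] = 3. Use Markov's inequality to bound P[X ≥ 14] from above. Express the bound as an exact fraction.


μ = E[X] = 3, a = 14.
Markov: P[X ≥ 14] ≤ μ/a = (3)/14 = 3/14.
Numerically: ≈ 0.214.
(Since a = 14 > μ = 3.000, the bound 3/14 is < 1 and informative.)

P[X ≥ 14] ≤ 3/14 ≈ 0.214.


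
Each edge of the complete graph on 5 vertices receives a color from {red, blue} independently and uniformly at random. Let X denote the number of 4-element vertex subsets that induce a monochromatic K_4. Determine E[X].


Let X = Σ_S X_S over the C(5, 4) = 5 subsets S of size 4, where X_S = 1 if the K_4 on S is monochromatic.
For a fixed S, the K_4 on S has C(4, 2) = 6 edges. P[all 6 edges red] = (1/2)^6, and likewise for blue, so P[monochromatic] = 2·(1/2)^6 = 2^{1 − 6} = 1/32.
By linearity: E[X] = C(5, 4) · 2^{1 − 6} = 5 · 1/32 = 5/32.
Numerically: E[X] ≈ 0.156250.

E[X] = C(5,4)·2^(1−C(4,2)) = 5/32 ≈ 0.156250.


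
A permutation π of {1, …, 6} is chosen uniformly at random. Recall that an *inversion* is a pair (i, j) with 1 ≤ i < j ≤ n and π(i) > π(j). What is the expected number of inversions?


Write X = Σ X_I over the C(6, 2) = 15 pairs i < j, with X_I the indicator of one inversion.
There are 15 indicators.
For each fixed pair i < j, the values π(i) and π(j) are two distinct elements of {1, …, 6} in uniformly random order; by symmetry P[π(i) > π(j)] = 1/2.
By linearity: E[X] = 15 · (1/2) = C(6, 2) · (1/2) = 15/2 = 15/2 ≈ 7.50000.

E[X] = 15/2 = 7.50000.


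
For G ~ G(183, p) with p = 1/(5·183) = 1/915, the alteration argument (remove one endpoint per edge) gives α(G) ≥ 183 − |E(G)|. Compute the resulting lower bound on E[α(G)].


E[|E(G)|] = C(183, 2)·p = 16653 · (1/915) = 91/5.
E[α(G)] ≥ n − E[|E(G)|] = 183 − 91/5 = 824/5.
Numerically: ≈ 164.8000.
(This is only a lower bound; the true E[α(G)] may be larger.)

E[α(G)] ≥ 824/5 ≈ 164.8000.


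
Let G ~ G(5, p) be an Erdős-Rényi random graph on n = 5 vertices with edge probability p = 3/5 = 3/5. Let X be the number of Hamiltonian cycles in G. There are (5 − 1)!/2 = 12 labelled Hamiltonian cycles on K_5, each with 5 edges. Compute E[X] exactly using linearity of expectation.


K_5 has (5 − 1)!/2 = 12 labelled Hamiltonian cycles.
For each such Hamiltonian cycle H, let X_H = 1 if all 5 edges of H are present in G. Then P[X_H = 1] = p^{5} = (3/5)^{5} = 243/3125.
Summing the indicators: E[X] = Σ_H E[X_H] = 12 · p^{5} = 12 · 243/3125 = 2916/3125.
Numerically: E[X] ≈ 0.933.

E[X] = 12 · (3/5)^{5} = 2916/3125 ≈ 0.933.


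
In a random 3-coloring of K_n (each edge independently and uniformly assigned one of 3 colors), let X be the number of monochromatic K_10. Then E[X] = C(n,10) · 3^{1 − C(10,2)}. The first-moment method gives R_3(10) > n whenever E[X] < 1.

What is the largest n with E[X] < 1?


We need C(n, 10) · 3^{1 − 45} < 1, i.e. C(n, 10) < 3^{45 − 1} = 984770902183611232881.
Check values of n near the boundary:
  n = 571: C(571, 10) = 937951290893172842001; 937951290893172842001 < 984770902183611232881? YES
  n = 572: C(572, 10) = 954640815642161682606; 954640815642161682606 < 984770902183611232881? YES
  n = 573: C(573, 10) = 971597135635805762226; 971597135635805762226 < 984770902183611232881? YES
  n = 574: C(574, 10) = 988824035203816502691; 988824035203816502691 < 984770902183611232881? NO
The largest n with C(n, 10) < 984770902183611232881 is n = 573 (where E[X] = 35985079097622435638/36472996377170786403 ≈ 0.986623). Hence R_3(10) > 573, i.e. R_3(10) ≥ 574.

Largest n = 573; hence R_3(10) > 573.


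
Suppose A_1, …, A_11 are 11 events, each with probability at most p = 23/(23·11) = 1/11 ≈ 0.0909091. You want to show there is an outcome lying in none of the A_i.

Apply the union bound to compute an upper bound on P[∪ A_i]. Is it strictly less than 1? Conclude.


Union bound: P[∪_{i=1}^{11} A_i] ≤ Σ_i P[A_i] ≤ 11·p = 11·(1/11) = 1.
Numerically: 1 ≈ 1.0000000.
Is 1 < 1? NO.
Since the bound 1 is ≥ 1, the union bound is uninformative here; it does NOT by itself certify existence.

11·p = 1 ≈ 1.0000000; existence NOT certified by the union bound.


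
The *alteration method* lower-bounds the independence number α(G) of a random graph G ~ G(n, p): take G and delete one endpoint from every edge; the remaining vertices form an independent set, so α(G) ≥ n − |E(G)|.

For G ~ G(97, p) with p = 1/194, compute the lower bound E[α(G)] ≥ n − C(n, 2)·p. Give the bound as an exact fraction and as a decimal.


E[|E(G)|] = C(97, 2)·p = 4656 · (1/194) = 24.
E[α(G)] ≥ n − E[|E(G)|] = 97 − 24 = 73.
Numerically: ≈ 73.000000.
(This is only a lower bound; the true E[α(G)] may be larger.)

E[α(G)] ≥ 73 ≈ 73.000000.


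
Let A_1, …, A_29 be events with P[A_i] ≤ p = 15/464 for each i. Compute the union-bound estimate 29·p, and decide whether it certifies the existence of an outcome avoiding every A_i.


Union bound: P[∪_{i=1}^{29} A_i] ≤ Σ_i P[A_i] ≤ 29·p = 29·(15/464) = 15/16.
Numerically: 15/16 ≈ 0.937500.
Is 15/16 < 1? YES.
Since P[∪ A_i] ≤ 15/16 < 1, the complement has P[∩ A_i^c] ≥ 1 − 15/16 = 1/16 > 0, so some outcome avoids every A_i.

29·p = 15/16 ≈ 0.937500; existence CERTIFIED by the union bound.


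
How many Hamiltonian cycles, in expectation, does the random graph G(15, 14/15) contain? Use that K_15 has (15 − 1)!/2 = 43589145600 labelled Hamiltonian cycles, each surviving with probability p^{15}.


K_15 has (15 − 1)!/2 = 43589145600 labelled Hamiltonian cycles.
For each such Hamiltonian cycle H, let X_H = 1 if all 15 edges of H are present in G. Then P[X_H = 1] = p^{15} = (14/15)^{15} = 155568095557812224/437893890380859375.
By linearity: E[X] = Σ_H E[X_H] = 43589145600 · p^{15} = 43589145600 · 155568095557812224/437893890380859375 = 1116227221067356419653632/72081298828125.
Numerically: E[X] ≈ 1.55e+10.

E[X] = 43589145600 · (14/15)^{15} = 1116227221067356419653632/72081298828125 ≈ 1.55e+10.


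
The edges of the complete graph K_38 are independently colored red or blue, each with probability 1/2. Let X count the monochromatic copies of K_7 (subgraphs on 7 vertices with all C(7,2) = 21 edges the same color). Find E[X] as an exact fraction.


Let X = Σ_S X_S over the C(38, 7) = 12620256 subsets S of size 7, where X_S = 1 if the K_7 on S is monochromatic.
For a fixed S, the K_7 on S has C(7, 2) = 21 edges. P[all 21 edges red] = (1/2)^21, and likewise for blue, so P[monochromatic] = 2·(1/2)^21 = 2^{1 − 21} = 1/1048576.
Summing: E[X] = C(38, 7) · 2^{1 − 21} = 12620256 · 1/1048576 = 394383/32768.
Numerically: E[X] ≈ 12.035614.

E[X] = C(38,7)·2^(1−C(7,2)) = 394383/32768 ≈ 12.035614.


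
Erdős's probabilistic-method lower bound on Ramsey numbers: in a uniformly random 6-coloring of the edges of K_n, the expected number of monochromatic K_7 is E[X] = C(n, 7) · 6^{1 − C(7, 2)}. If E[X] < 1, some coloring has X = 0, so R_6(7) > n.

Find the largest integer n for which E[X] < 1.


We need C(n, 7) · 6^{1 − 21} < 1, i.e. C(n, 7) < 6^{21 − 1} = 3656158440062976.
Check values of n near the boundary:
  n = 562: C(562, 7) = 3384017972944752; 3384017972944752 < 3656158440062976? YES
  n = 563: C(563, 7) = 3426622515769596; 3426622515769596 < 3656158440062976? YES
  n = 564: C(564, 7) = 3469685994423792; 3469685994423792 < 3656158440062976? YES
  n = 565: C(565, 7) = 3513212521235560; 3513212521235560 < 3656158440062976? YES
  n = 566: C(566, 7) = 3557206237959440; 3557206237959440 < 3656158440062976? YES
  n = 567: C(567, 7) = 3601671315933933; 3601671315933933 < 3656158440062976? YES
  n = 568: C(568, 7) = 3646611956239704; 3646611956239704 < 3656158440062976? YES
  n = 569: C(569, 7) = 3692032389858348; 3692032389858348 < 3656158440062976? NO
The largest n with C(n, 7) < 3656158440062976 is n = 568 (where E[X] = 16882462760369/16926659444736 ≈ 0.9974). Hence R_6(7) > 568, i.e. R_6(7) ≥ 569.

Largest n = 568; hence R_6(7) > 568.


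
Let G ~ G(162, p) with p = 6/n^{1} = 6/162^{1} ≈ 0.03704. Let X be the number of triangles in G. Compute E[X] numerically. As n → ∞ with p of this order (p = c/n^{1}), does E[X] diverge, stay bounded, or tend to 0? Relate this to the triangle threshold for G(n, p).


Number of potential triangles: C(162, 3) = 695520.
Each occurs with probability p³ ≈ (0.03704)³ ≈ 5.080526e-05.
By linearity: E[X] = C(162, 3)·p³ ≈ 695520 · 5.080526e-05 ≈ 35.3361.
Here α = 1, so p = 6/n is exactly at the triangle threshold p ~ 1/n. Asymptotically E[X] → c³/6 = 6³/6 = 36 ≈ 36.0000, a bounded constant. In this regime the triangle count is asymptotically Poisson(c³/6).

E[X] ≈ 35.3361; in regime p = Θ(1/n^{1}) E[X] stays bounded (at the triangle threshold p ~ 1/n).


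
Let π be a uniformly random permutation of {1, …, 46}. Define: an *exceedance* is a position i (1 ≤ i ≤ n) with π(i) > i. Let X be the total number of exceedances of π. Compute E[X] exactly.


Write X = Σ_{i=1}^{46} X_i, where X_i = 1_{π(i) > i}.
For each fixed i, π(i) is uniform over {1, …, 46} (marginal of a uniform permutation), so P[π(i) > i] = (n − i)/n. Summing: Σ_{i=1}^{46} (n − i)/n = (0 + 1 + … + 45)/46 = 46(46 − 1)/(2·46) = (46 − 1)/2.
Hence E[X] = Σ_{i=1}^{46} (46 − i)/46 = 45/2 ≈ 22.500000.

E[X] = 45/2 = 22.500000.


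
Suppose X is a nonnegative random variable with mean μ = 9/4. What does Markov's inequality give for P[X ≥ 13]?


μ = E[X] = 9/4, a = 13.
Markov: P[X ≥ 13] ≤ μ/a = (9/4)/13 = 9/52.
Numerically: ≈ 0.1731.
(Since a = 13 > μ = 2.2500, the bound 9/52 is < 1 and informative.)

P[X ≥ 13] ≤ 9/52 ≈ 0.1731.


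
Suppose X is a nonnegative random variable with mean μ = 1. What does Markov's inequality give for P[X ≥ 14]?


μ = E[X] = 1, a = 14.
Markov: P[X ≥ 14] ≤ μ/a = (1)/14 = 1/14.
Numerically: ≈ 0.07143.
(Since a = 14 > μ = 1.00000, the bound 1/14 is < 1 and informative.)

P[X ≥ 14] ≤ 1/14 ≈ 0.07143.


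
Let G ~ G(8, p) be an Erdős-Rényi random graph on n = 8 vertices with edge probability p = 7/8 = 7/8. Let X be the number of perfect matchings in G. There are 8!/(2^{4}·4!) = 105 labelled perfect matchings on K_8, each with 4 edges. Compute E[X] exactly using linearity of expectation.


K_8 has 8!/(2^{4}·4!) = 105 labelled perfect matchings.
For each such perfect matching H, let X_H = 1 if all 4 edges of H are present in G. Then P[X_H = 1] = p^{4} = (7/8)^{4} = 2401/4096.
By linearity of expectation: E[X] = Σ_H E[X_H] = 105 · p^{4} = 105 · 2401/4096 = 252105/4096.
Numerically: E[X] ≈ 61.549.

E[X] = 105 · (7/8)^{4} = 252105/4096 ≈ 61.549.


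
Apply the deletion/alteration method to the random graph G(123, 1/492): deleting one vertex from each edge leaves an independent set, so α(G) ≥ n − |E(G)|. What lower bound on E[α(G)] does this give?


E[|E(G)|] = C(123, 2)·p = 7503 · (1/492) = 61/4.
E[α(G)] ≥ n − E[|E(G)|] = 123 − 61/4 = 431/4.
Numerically: ≈ 107.7500.
(This is only a lower bound; the true E[α(G)] may be larger.)

E[α(G)] ≥ 431/4 ≈ 107.7500.


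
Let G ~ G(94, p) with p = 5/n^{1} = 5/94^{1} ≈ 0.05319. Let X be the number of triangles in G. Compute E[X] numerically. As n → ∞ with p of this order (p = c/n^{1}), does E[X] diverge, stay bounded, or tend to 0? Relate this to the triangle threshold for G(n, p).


Number of potential triangles: C(94, 3) = 134044.
Each occurs with probability p³ ≈ (0.05319)³ ≈ 1.504965e-04.
By linearity: E[X] = C(94, 3)·p³ ≈ 134044 · 1.504965e-04 ≈ 20.1732.
Here α = 1, so p = 5/n is exactly at the triangle threshold p ~ 1/n. Asymptotically E[X] → c³/6 = 5³/6 = 125/6 ≈ 20.8333, a bounded constant. In this regime the triangle count is asymptotically Poisson(c³/6).

E[X] ≈ 20.1732; in regime p = Θ(1/n^{1}) E[X] stays bounded (at the triangle threshold p ~ 1/n).


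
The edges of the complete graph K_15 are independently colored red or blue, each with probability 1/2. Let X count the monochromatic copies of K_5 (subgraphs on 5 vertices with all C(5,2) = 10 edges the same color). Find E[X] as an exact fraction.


Let X = Σ_S X_S over the C(15, 5) = 3003 subsets S of size 5, where X_S = 1 if the K_5 on S is monochromatic.
For a fixed S, the K_5 on S has C(5, 2) = 10 edges. P[all 10 edges red] = (1/2)^10, and likewise for blue, so P[monochromatic] = 2·(1/2)^10 = 2^{1 − 10} = 1/512.
By linearity of expectation: E[X] = C(15, 5) · 2^{1 − 10} = 3003 · 1/512 = 3003/512.
Numerically: E[X] ≈ 5.8652.

E[X] = C(15,5)·2^(1−C(5,2)) = 3003/512 ≈ 5.8652.


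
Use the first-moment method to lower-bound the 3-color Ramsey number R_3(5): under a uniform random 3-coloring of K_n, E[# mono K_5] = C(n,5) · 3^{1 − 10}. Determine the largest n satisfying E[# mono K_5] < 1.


We need C(n, 5) · 3^{1 − 10} < 1, i.e. C(n, 5) < 3^{10 − 1} = 19683.
Check values of n near the boundary:
  n = 14: C(14, 5) = 2002; 2002 < 19683? YES
  n = 15: C(15, 5) = 3003; 3003 < 19683? YES
  n = 16: C(16, 5) = 4368; 4368 < 19683? YES
  n = 17: C(17, 5) = 6188; 6188 < 19683? YES
  n = 18: C(18, 5) = 8568; 8568 < 19683? YES
  n = 19: C(19, 5) = 11628; 11628 < 19683? YES
  n = 20: C(20, 5) = 15504; 15504 < 19683? YES
  n = 21: C(21, 5) = 20349; 20349 < 19683? NO
  n = 22: C(22, 5) = 26334; 26334 < 19683? NO
The largest n with C(n, 5) < 19683 is n = 20 (where E[X] = 5168/6561 ≈ 0.787685). Hence R_3(5) > 20, i.e. R_3(5) ≥ 21.

Largest n = 20; hence R_3(5) > 20.


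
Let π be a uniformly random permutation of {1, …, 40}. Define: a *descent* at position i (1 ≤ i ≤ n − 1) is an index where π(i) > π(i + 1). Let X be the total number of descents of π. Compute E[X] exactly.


Write X = Σ X_I over i = 1, …, 39, with X_I the indicator of one descent.
There are 39 indicators.
For each fixed i, the pair (π(i), π(i+1)) is a uniformly random ordered pair of distinct values from {1, …, 40}; by symmetry P[π(i) > π(i+1)] = 1/2.
By linearity: E[X] = 39 · (1/2) = (40 − 1) · (1/2) = 39/2 ≈ 19.50000.

E[X] = 39/2 = 19.50000.


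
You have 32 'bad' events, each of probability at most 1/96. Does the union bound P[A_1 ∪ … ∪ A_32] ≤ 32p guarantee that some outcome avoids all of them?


Union bound: P[∪_{i=1}^{32} A_i] ≤ Σ_i P[A_i] ≤ 32·p = 32·(1/96) = 1/3.
Numerically: 1/3 ≈ 0.33333.
Is 1/3 < 1? YES.
Since P[∪ A_i] ≤ 1/3 < 1, the complement has P[∩ A_i^c] ≥ 1 − 1/3 = 2/3 > 0, so some outcome avoids every A_i.

32·p = 1/3 ≈ 0.33333; existence CERTIFIED by the union bound.


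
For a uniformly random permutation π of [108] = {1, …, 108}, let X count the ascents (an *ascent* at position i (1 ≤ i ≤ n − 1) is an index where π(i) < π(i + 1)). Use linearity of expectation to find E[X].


Write X = Σ X_I over i = 1, …, 107, with X_I the indicator of one ascent.
There are 107 indicators.
For each fixed i, the pair (π(i), π(i+1)) is a uniformly random ordered pair of distinct values from {1, …, 108}; by symmetry P[π(i) < π(i+1)] = 1/2.
By linearity: E[X] = 107 · (1/2) = (108 − 1) · (1/2) = 107/2 ≈ 53.500000.

E[X] = 107/2 = 53.500000.


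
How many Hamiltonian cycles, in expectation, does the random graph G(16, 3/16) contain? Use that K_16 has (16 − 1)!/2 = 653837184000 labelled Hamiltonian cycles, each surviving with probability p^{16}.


K_16 has (16 − 1)!/2 = 653837184000 labelled Hamiltonian cycles.
For each such Hamiltonian cycle H, let X_H = 1 if all 16 edges of H are present in G. Then P[X_H = 1] = p^{16} = (3/16)^{16} = 43046721/18446744073709551616.
By linearity: E[X] = Σ_H E[X_H] = 653837184000 · p^{16} = 653837184000 · 43046721/18446744073709551616 = 27485885585032875/18014398509481984.
Numerically: E[X] ≈ 1.53.

E[X] = 653837184000 · (3/16)^{16} = 27485885585032875/18014398509481984 ≈ 1.53.


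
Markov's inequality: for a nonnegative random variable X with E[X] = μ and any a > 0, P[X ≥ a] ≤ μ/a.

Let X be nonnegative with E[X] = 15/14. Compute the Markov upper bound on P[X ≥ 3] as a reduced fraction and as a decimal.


μ = E[X] = 15/14, a = 3.
Markov: P[X ≥ 3] ≤ μ/a = (15/14)/3 = 5/14.
Numerically: ≈ 0.357143.
(Since a = 3 > μ = 1.071429, the bound 5/14 is < 1 and informative.)

P[X ≥ 3] ≤ 5/14 ≈ 0.357143.
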